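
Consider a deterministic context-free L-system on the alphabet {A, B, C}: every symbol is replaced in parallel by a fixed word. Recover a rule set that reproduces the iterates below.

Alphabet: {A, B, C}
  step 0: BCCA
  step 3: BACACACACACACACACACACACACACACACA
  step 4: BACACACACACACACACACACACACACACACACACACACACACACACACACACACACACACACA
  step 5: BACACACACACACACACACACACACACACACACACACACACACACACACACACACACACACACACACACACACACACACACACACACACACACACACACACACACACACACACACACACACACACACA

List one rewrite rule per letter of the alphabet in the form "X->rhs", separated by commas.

A->CA, B->BA, C->CA

  step 4 ⇒ step 5: BACACACACACACACACACACACACACACACACACACACACACACACACACACACACACACACA ⇒ BA·CA·CA·CA·CA·CA·CA·CA·CA·CA·CA·CA·CA·CA·CA·CA·CA·CA·CA·CA·CA·CA·CA·CA·CA·CA·CA·CA·CA·CA·CA·CA·CA·CA·CA·CA·CA·CA·CA·CA·CA·CA·CA·CA·CA·CA·CA·CA·CA·CA·CA·CA·CA·CA·CA·CA·CA·CA·CA·CA·CA·CA·CA·CA
    A ↦ CA
    B ↦ BA
    C ↦ CA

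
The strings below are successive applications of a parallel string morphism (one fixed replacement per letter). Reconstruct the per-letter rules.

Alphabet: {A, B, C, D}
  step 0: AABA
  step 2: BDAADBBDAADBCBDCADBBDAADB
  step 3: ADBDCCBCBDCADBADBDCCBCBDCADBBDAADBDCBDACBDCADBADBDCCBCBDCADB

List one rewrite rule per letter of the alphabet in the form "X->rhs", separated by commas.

A->CB, B->ADB, C->BDA, D->DC

  step 2 ⇒ step 3: BDAADBBDAADBCBDCADBBDAADB ⇒ ADB·DC·CB·CB·DC·ADB·ADB·DC·CB·CB·DC·ADB·BDA·ADB·DC·BDA·CB·DC·ADB·ADB·DC·CB·CB·DC·ADB
    A ↦ CB
    B ↦ ADB
    C ↦ BDA
    D ↦ DC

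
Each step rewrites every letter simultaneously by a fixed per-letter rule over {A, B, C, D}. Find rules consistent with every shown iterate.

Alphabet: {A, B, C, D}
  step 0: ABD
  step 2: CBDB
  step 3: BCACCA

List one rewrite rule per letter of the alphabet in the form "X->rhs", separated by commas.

A->D, B->CA, C->B, D->C

  step 2 ⇒ step 3: CBDB ⇒ B·CA·C·CA
    B ↦ CA
    C ↦ B
    D ↦ C
    A ↦ D  (constrained at step 0)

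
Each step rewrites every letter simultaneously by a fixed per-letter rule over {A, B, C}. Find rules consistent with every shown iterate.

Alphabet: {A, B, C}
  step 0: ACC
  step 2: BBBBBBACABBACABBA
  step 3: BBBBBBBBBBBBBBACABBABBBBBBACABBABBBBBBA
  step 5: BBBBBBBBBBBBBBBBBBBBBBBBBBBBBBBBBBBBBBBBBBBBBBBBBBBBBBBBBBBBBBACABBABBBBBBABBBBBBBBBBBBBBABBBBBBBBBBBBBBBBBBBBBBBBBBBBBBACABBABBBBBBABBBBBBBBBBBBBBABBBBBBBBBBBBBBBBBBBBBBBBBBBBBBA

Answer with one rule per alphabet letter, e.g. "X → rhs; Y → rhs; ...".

  step 2 ⇒ step 3: BBBBBBACABBACABBA ⇒ BB·BB·BB·BB·BB·BB·BBA·CA·BBA·BB·BB·BBA·CA·BBA·BB·BB·BBA
    A ↦ BBA
    B ↦ BB
    C ↦ CA

A->BBA, B->BB, C->CA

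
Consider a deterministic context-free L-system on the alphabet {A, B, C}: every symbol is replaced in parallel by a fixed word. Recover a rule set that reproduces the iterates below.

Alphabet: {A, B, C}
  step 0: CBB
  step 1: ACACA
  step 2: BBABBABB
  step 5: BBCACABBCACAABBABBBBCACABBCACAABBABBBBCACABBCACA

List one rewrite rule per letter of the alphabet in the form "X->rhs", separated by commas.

  step 1 ⇒ step 2: ACACA ⇒ BB·A·BB·A·BB
    A ↦ BB
    C ↦ A
  step 0 ⇒ step 1: CBB ⇒ A·CA·CA
    B ↦ CA

A->BB, B->CA, C->A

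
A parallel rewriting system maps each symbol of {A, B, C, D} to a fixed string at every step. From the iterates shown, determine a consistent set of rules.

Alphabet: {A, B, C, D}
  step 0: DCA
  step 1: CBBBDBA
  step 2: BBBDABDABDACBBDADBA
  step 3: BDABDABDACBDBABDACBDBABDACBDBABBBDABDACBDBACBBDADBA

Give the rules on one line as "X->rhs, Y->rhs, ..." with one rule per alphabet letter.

A->DBA, B->BDA, C->BB, D->CB

  step 2 ⇒ step 3: BBBDABDABDACBBDADBA ⇒ BDA·BDA·BDA·CB·DBA·BDA·CB·DBA·BDA·CB·DBA·BB·BDA·BDA·CB·DBA·CB·BDA·DBA
    A ↦ DBA
    B ↦ BDA
    C ↦ BB
    D ↦ CB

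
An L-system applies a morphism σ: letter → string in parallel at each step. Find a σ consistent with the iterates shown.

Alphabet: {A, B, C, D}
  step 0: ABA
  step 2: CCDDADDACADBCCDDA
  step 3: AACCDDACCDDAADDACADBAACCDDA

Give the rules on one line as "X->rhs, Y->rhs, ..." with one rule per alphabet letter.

A->DDA, B->ADB, C->A, D->C

  step 2 ⇒ step 3: CCDDADDACADBCCDDA ⇒ A·A·C·C·DDA·C·C·DDA·A·DDA·C·ADB·A·A·C·C·DDA
    A ↦ DDA
    B ↦ ADB
    C ↦ A
    D ↦ C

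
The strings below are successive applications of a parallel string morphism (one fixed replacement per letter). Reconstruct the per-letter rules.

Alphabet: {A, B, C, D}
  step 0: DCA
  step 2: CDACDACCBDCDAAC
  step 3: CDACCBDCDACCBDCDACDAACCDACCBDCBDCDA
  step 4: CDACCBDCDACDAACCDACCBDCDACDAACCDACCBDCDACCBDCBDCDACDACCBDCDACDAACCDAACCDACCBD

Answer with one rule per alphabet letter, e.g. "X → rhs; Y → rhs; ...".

  step 3 ⇒ step 4: CDACCBDCDACCBDCDACDAACCDACCBDCBDCDA ⇒ CDA·C·CBD·CDA·CDA·A·C·CDA·C·CBD·CDA·CDA·A·C·CDA·C·CBD·CDA·C·CBD·CBD·CDA·CDA·C·CBD·CDA·CDA·A·C·CDA·A·C·CDA·C·CBD
    A ↦ CBD
    B ↦ A
    C ↦ CDA
    D ↦ C

A->CBD, B->A, C->CDA, D->C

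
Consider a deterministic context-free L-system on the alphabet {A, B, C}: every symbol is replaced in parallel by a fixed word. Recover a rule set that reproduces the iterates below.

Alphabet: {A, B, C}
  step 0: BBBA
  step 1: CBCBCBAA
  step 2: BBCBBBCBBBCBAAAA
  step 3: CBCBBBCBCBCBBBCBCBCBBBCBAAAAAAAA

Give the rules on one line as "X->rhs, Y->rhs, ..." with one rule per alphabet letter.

A->AA, B->CB, C->BB

  step 2 ⇒ step 3: BBCBBBCBBBCBAAAA ⇒ CB·CB·BB·CB·CB·CB·BB·CB·CB·CB·BB·CB·AA·AA·AA·AA
    A ↦ AA
    B ↦ CB
    C ↦ BB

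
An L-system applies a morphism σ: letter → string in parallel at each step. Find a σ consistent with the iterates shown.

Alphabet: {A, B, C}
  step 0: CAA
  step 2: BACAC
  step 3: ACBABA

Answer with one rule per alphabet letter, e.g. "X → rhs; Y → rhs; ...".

A->B, B->AC, C->A

  step 2 ⇒ step 3: BACAC ⇒ AC·B·A·B·A
    A ↦ B
    B ↦ AC
    C ↦ A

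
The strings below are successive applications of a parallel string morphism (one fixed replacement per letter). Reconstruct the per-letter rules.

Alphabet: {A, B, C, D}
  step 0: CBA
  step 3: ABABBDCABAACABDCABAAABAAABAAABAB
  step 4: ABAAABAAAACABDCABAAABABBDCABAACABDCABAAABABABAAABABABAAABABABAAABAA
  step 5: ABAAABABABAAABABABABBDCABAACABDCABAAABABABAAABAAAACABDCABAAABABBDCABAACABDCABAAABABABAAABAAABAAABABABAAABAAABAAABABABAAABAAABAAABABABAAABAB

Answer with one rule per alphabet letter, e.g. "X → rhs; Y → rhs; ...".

A->AB, B->AA, C->BDC, D->CA

  step 4 ⇒ step 5: ABAAABAAAACABDCABAAABABBDCABAACABDCABAAABABABAAABABABAAABABABAAABAA ⇒ AB·AA·AB·AB·AB·AA·AB·AB·AB·AB·BDC·AB·AA·CA·BDC·AB·AA·AB·AB·AB·AA·AB·AA·AA·CA·BDC·AB·AA·AB·AB·BDC·AB·AA·CA·BDC·AB·AA·AB·AB·AB·AA·AB·AA·AB·AA·AB·AB·AB·AA·AB·AA·AB·AA·AB·AB·AB·AA·AB·AA·AB·AA·AB·AB·AB·AA·AB·AB
    A ↦ AB
    B ↦ AA
    C ↦ BDC
    D ↦ CA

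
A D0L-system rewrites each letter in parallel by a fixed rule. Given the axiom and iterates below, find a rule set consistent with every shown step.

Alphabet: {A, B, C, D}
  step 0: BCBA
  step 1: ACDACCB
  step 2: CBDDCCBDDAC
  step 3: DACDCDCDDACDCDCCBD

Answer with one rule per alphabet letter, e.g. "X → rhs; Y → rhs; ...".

A->CB, B->AC, C->D, D->DC

  step 2 ⇒ step 3: CBDDCCBDDAC ⇒ D·AC·DC·DC·D·D·AC·DC·DC·CB·D
    A ↦ CB
    B ↦ AC
    C ↦ D
    D ↦ DC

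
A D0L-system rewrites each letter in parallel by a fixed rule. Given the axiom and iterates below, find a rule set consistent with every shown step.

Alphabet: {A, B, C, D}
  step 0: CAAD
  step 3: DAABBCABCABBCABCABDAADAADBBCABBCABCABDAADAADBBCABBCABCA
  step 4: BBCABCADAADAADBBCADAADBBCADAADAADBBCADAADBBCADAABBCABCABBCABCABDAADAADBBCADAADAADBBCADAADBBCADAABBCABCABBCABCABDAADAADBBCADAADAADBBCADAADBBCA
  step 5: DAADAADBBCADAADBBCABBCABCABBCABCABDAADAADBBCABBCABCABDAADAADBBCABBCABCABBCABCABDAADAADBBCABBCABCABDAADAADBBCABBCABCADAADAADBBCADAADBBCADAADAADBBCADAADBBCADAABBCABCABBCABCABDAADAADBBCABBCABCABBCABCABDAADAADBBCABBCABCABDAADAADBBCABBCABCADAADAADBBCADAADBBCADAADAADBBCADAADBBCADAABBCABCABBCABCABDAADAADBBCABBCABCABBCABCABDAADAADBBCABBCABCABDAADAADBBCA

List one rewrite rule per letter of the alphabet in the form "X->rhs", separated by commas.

  step 4 ⇒ step 5: BBCABCADAADAADBBCADAADBBCADAADAADBBCADAADBBCADAABBCABCABBCABCABDAADAADBBCADAADAADBBCADAADBBCADAABBCABCABBCABCABDAADAADBBCADAADAADBBCADAADBBCA ⇒ DAA·DAA·DB·BCA·DAA·DB·BCA·B·BCA·BCA·B·BCA·BCA·B·DAA·DAA·DB·BCA·B·BCA·BCA·B·DAA·DAA·DB·BCA·B·BCA·BCA·B·BCA·BCA·B·DAA·DAA·DB·BCA·B·BCA·BCA·B·DAA·DAA·DB·BCA·B·BCA·BCA·DAA·DAA·DB·BCA·DAA·DB·BCA·DAA·DAA·DB·BCA·DAA·DB·BCA·DAA·B·BCA·BCA·B·BCA·BCA·B·DAA·DAA·DB·BCA·B·BCA·BCA·B·BCA·BCA·B·DAA·DAA·DB·BCA·B·BCA·BCA·B·DAA·DAA·DB·BCA·B·BCA·BCA·DAA·DAA·DB·BCA·DAA·DB·BCA·DAA·DAA·DB·BCA·DAA·DB·BCA·DAA·B·BCA·BCA·B·BCA·BCA·B·DAA·DAA·DB·BCA·B·BCA·BCA·B·BCA·BCA·B·DAA·DAA·DB·BCA·B·BCA·BCA·B·DAA·DAA·DB·BCA
    A ↦ BCA
    B ↦ DAA
    C ↦ DB
    D ↦ B

A->BCA, B->DAA, C->DB, D->B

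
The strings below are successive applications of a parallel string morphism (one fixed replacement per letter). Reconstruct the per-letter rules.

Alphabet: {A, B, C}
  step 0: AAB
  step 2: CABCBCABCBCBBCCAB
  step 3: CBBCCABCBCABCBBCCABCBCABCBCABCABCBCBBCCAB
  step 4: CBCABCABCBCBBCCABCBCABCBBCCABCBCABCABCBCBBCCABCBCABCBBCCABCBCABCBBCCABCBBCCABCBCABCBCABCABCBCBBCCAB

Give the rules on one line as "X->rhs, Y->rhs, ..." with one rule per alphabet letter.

A->BC, B->CAB, C->CB

  step 3 ⇒ step 4: CBBCCABCBCABCBBCCABCBCABCBCABCABCBCBBCCAB ⇒ CB·CAB·CAB·CB·CB·BC·CAB·CB·CAB·CB·BC·CAB·CB·CAB·CAB·CB·CB·BC·CAB·CB·CAB·CB·BC·CAB·CB·CAB·CB·BC·CAB·CB·BC·CAB·CB·CAB·CB·CAB·CAB·CB·CB·BC·CAB
    A ↦ BC
    B ↦ CAB
    C ↦ CB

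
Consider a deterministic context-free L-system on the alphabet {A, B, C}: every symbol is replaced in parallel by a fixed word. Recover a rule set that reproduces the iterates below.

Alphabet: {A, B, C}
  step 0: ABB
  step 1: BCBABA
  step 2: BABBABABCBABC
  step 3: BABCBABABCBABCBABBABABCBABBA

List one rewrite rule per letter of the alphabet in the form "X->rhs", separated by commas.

  step 2 ⇒ step 3: BABBABABCBABC ⇒ BA·BC·BA·BA·BC·BA·BC·BA·BBA·BA·BC·BA·BBA
    A ↦ BC
    B ↦ BA
    C ↦ BBA

A->BC, B->BA, C->BBA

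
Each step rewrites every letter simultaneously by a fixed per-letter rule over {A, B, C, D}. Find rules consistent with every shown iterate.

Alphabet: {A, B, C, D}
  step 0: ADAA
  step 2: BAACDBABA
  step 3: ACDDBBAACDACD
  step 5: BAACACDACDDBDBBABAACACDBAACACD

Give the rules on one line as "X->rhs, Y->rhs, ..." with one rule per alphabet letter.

  step 2 ⇒ step 3: BAACDBABA ⇒ AC·D·D·B·BA·AC·D·AC·D
    A ↦ D
    B ↦ AC
    C ↦ B
    D ↦ BA

A->D, B->AC, C->B, D->BA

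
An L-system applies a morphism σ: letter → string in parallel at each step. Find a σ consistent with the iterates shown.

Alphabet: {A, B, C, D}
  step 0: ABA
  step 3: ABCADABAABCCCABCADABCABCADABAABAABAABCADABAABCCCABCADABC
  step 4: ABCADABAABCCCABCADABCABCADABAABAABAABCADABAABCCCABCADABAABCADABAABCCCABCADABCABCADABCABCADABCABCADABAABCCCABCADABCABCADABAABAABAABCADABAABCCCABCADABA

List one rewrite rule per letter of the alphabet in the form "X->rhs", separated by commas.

A->ABC, B->AD, C->ABA, D->CC

  step 3 ⇒ step 4: ABCADABAABCCCABCADABCABCADABAABAABAABCADABAABCCCABCADABC ⇒ ABC·AD·ABA·ABC·CC·ABC·AD·ABC·ABC·AD·ABA·ABA·ABA·ABC·AD·ABA·ABC·CC·ABC·AD·ABA·ABC·AD·ABA·ABC·CC·ABC·AD·ABC·ABC·AD·ABC·ABC·AD·ABC·ABC·AD·ABA·ABC·CC·ABC·AD·ABC·ABC·AD·ABA·ABA·ABA·ABC·AD·ABA·ABC·CC·ABC·AD·ABA
    A ↦ ABC
    B ↦ AD
    C ↦ ABA
    D ↦ CC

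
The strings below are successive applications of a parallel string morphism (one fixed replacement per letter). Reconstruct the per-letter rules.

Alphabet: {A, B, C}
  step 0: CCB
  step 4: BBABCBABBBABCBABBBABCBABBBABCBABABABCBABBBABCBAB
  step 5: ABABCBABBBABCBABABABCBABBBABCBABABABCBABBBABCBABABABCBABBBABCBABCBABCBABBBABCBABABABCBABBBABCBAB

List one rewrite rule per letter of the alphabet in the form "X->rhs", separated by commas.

A->CB, B->AB, C->BB

  step 4 ⇒ step 5: BBABCBABBBABCBABBBABCBABBBABCBABABABCBABBBABCBAB ⇒ AB·AB·CB·AB·BB·AB·CB·AB·AB·AB·CB·AB·BB·AB·CB·AB·AB·AB·CB·AB·BB·AB·CB·AB·AB·AB·CB·AB·BB·AB·CB·AB·CB·AB·CB·AB·BB·AB·CB·AB·AB·AB·CB·AB·BB·AB·CB·AB
    A ↦ CB
    B ↦ AB
    C ↦ BB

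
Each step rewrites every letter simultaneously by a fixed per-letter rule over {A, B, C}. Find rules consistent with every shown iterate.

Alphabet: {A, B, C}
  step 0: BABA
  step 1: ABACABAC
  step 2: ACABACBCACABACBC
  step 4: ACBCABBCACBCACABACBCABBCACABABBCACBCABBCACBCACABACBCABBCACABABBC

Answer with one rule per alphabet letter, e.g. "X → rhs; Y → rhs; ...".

  step 1 ⇒ step 2: ABACABAC ⇒ AC·AB·AC·BC·AC·AB·AC·BC
    A ↦ AC
    B ↦ AB
    C ↦ BC

A->AC, B->AB, C->BC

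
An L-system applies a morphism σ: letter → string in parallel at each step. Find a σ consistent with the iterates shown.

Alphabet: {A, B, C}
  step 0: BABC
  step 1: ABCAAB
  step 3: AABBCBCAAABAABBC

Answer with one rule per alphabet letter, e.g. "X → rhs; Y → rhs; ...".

  step 0 ⇒ step 1: BABC ⇒ A·BC·A·AB
    A ↦ BC
    B ↦ A
    C ↦ AB

A->BC, B->A, C->AB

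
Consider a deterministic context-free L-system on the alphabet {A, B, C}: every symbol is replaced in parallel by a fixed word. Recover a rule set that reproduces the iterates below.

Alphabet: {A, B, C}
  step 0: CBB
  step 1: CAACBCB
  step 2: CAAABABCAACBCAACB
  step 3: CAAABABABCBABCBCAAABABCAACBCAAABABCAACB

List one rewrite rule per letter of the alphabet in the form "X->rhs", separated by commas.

  step 2 ⇒ step 3: CAAABABCAACBCAACB ⇒ CAA·AB·AB·AB·CB·AB·CB·CAA·AB·AB·CAA·CB·CAA·AB·AB·CAA·CB
    A ↦ AB
    B ↦ CB
    C ↦ CAA

A->AB, B->CB, C->CAA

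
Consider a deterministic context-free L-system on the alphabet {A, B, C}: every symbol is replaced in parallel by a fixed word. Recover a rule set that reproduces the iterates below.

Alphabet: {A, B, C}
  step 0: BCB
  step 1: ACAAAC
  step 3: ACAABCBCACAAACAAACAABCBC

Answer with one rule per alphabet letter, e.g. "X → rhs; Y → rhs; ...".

  step 0 ⇒ step 1: BCB ⇒ AC·AA·AC
    B ↦ AC
    C ↦ AA
    A ↦ BC  (constrained at step 1)

A->BC, B->AC, C->AA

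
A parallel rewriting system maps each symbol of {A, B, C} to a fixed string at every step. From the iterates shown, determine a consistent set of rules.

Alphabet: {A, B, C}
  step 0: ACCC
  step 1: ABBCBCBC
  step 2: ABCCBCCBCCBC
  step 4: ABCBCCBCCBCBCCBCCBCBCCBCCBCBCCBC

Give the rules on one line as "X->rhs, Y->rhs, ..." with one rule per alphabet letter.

A->AB, B->C, C->BC

  step 1 ⇒ step 2: ABBCBCBC ⇒ AB·C·C·BC·C·BC·C·BC
    A ↦ AB
    B ↦ C
    C ↦ BC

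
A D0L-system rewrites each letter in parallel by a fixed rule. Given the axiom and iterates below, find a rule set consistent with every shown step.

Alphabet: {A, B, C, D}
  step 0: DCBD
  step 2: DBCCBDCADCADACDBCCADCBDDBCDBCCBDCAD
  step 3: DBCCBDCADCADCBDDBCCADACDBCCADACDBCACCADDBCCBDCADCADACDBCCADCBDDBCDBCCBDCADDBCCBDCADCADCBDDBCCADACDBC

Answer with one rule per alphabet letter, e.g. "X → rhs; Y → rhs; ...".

A->AC, B->CBD, C->CAD, D->DBC

  step 2 ⇒ step 3: DBCCBDCADCADACDBCCADCBDDBCDBCCBDCAD ⇒ DBC·CBD·CAD·CAD·CBD·DBC·CAD·AC·DBC·CAD·AC·DBC·AC·CAD·DBC·CBD·CAD·CAD·AC·DBC·CAD·CBD·DBC·DBC·CBD·CAD·DBC·CBD·CAD·CAD·CBD·DBC·CAD·AC·DBC
    A ↦ AC
    B ↦ CBD
    C ↦ CAD
    D ↦ DBC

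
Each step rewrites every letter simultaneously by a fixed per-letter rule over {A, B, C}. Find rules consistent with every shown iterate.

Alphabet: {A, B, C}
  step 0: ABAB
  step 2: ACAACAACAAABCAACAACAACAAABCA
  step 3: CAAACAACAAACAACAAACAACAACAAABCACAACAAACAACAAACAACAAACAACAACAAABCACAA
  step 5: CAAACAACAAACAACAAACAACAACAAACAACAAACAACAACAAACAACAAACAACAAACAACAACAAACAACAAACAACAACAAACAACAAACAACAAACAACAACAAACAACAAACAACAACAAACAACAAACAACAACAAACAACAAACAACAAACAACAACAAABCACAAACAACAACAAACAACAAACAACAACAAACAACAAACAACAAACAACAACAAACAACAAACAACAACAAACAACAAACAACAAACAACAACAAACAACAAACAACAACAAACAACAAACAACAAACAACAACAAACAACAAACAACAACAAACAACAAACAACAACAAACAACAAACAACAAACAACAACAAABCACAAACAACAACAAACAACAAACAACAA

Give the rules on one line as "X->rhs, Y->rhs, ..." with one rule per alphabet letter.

A->CAA, B->ABC, C->A

  step 2 ⇒ step 3: ACAACAACAAABCAACAACAACAAABCA ⇒ CAA·A·CAA·CAA·A·CAA·CAA·A·CAA·CAA·CAA·ABC·A·CAA·CAA·A·CAA·CAA·A·CAA·CAA·A·CAA·CAA·CAA·ABC·A·CAA
    A ↦ CAA
    B ↦ ABC
    C ↦ A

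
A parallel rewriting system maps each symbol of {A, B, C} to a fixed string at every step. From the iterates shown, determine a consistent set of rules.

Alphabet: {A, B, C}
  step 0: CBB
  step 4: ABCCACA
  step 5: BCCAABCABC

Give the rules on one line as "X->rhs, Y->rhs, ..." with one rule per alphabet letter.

A->BC, B->C, C->A

  step 4 ⇒ step 5: ABCCACA ⇒ BC·C·A·A·BC·A·BC
    A ↦ BC
    B ↦ C
    C ↦ A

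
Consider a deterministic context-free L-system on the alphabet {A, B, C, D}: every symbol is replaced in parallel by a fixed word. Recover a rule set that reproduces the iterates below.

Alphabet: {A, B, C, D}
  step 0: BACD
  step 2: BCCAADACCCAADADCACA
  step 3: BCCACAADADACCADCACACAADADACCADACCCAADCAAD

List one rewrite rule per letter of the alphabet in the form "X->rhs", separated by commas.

  step 2 ⇒ step 3: BCCAADACCCAADADCACA ⇒ BC·CA·CA·AD·AD·ACC·AD·CA·CA·CA·AD·AD·ACC·AD·ACC·CA·AD·CA·AD
    A ↦ AD
    B ↦ BC
    C ↦ CA
    D ↦ ACC

A->AD, B->BC, C->CA, D->ACC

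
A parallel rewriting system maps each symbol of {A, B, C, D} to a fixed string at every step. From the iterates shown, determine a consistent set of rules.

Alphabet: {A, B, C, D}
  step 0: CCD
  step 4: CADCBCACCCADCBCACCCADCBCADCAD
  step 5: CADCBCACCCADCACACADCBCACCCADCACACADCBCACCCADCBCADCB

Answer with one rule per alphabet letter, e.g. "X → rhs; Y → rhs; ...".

A->D, B->CC, C->CA, D->CB

  step 4 ⇒ step 5: CADCBCACCCADCBCACCCADCBCADCAD ⇒ CA·D·CB·CA·CC·CA·D·CA·CA·CA·D·CB·CA·CC·CA·D·CA·CA·CA·D·CB·CA·CC·CA·D·CB·CA·D·CB
    A ↦ D
    B ↦ CC
    C ↦ CA
    D ↦ CB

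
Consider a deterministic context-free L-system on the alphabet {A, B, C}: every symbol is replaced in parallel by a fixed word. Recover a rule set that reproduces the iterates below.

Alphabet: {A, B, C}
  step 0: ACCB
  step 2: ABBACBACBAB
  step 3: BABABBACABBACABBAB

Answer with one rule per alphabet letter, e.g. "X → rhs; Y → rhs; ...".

  step 2 ⇒ step 3: ABBACBACBAB ⇒ B·AB·AB·B·AC·AB·B·AC·AB·B·AB
    A ↦ B
    B ↦ AB
    C ↦ AC

A->B, B->AB, C->AC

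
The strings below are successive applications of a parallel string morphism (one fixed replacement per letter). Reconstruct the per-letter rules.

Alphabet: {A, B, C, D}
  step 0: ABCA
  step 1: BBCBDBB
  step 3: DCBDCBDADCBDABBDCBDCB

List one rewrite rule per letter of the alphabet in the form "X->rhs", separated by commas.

  step 0 ⇒ step 1: ABCA ⇒ BB·CB·D·BB
    A ↦ BB
    B ↦ CB
    C ↦ D
    D ↦ DA  (constrained at step 1)

A->BB, B->CB, C->D, D->DA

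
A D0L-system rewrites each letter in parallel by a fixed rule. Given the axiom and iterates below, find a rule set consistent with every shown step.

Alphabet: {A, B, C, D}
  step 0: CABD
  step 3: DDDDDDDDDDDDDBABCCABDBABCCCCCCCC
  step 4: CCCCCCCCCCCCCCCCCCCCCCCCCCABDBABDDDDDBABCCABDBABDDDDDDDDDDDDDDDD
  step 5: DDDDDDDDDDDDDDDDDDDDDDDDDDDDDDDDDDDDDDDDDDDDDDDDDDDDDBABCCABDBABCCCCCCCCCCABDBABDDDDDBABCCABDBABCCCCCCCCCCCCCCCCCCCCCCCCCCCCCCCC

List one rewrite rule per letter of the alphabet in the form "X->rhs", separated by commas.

A->DB, B->AB, C->DD, D->CC

  step 4 ⇒ step 5: CCCCCCCCCCCCCCCCCCCCCCCCCCABDBABDDDDDBABCCABDBABDDDDDDDDDDDDDDDD ⇒ DD·DD·DD·DD·DD·DD·DD·DD·DD·DD·DD·DD·DD·DD·DD·DD·DD·DD·DD·DD·DD·DD·DD·DD·DD·DD·DB·AB·CC·AB·DB·AB·CC·CC·CC·CC·CC·AB·DB·AB·DD·DD·DB·AB·CC·AB·DB·AB·CC·CC·CC·CC·CC·CC·CC·CC·CC·CC·CC·CC·CC·CC·CC·CC
    A ↦ DB
    B ↦ AB
    C ↦ DD
    D ↦ CC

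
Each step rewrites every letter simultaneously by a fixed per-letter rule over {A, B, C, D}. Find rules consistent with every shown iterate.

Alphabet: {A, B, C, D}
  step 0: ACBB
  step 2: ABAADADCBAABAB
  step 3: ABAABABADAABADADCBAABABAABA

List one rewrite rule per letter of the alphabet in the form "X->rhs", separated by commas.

A->AB, B->A, C->DCB, D->ADA

  step 2 ⇒ step 3: ABAADADCBAABAB ⇒ AB·A·AB·AB·ADA·AB·ADA·DCB·A·AB·AB·A·AB·A
    A ↦ AB
    B ↦ A
    C ↦ DCB
    D ↦ ADA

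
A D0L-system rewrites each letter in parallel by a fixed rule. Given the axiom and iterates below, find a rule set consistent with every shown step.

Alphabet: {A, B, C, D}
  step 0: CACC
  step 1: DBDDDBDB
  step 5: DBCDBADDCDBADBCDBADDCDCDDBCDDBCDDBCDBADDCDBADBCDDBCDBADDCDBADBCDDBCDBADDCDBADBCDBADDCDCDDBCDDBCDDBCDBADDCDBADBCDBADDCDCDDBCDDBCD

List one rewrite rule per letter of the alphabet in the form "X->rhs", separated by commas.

A->DD, B->BA, C->DB, D->CD

  step 0 ⇒ step 1: CACC ⇒ DB·DD·DB·DB
    A ↦ DD
    C ↦ DB
    B ↦ BA  (constrained at step 1)
    D ↦ CD  (constrained at step 1)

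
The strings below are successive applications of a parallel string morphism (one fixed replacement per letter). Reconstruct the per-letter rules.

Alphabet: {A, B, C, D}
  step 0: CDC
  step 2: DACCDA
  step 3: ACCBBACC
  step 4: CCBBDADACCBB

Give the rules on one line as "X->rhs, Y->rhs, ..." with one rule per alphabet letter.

A->CC, B->DA, C->B, D->A

  step 3 ⇒ step 4: ACCBBACC ⇒ CC·B·B·DA·DA·CC·B·B
    A ↦ CC
    B ↦ DA
    C ↦ B
  step 2 ⇒ step 3: DACCDA ⇒ A·CC·B·B·A·CC
    D ↦ A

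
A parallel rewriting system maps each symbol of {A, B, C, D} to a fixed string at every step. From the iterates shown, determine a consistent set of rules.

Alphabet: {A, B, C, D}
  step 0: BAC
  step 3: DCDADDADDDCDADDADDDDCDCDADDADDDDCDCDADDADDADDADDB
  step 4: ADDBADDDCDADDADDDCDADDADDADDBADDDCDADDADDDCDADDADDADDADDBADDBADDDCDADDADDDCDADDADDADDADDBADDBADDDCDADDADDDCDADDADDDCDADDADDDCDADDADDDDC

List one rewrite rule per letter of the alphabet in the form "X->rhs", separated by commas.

  step 3 ⇒ step 4: DCDADDADDDCDADDADDDDCDCDADDADDDDCDCDADDADDADDADDB ⇒ ADD·B·ADD·DCD·ADD·ADD·DCD·ADD·ADD·ADD·B·ADD·DCD·ADD·ADD·DCD·ADD·ADD·ADD·ADD·B·ADD·B·ADD·DCD·ADD·ADD·DCD·ADD·ADD·ADD·ADD·B·ADD·B·ADD·DCD·ADD·ADD·DCD·ADD·ADD·DCD·ADD·ADD·DCD·ADD·ADD·DDC
    A ↦ DCD
    B ↦ DDC
    C ↦ B
    D ↦ ADD

A->DCD, B->DDC, C->B, D->ADD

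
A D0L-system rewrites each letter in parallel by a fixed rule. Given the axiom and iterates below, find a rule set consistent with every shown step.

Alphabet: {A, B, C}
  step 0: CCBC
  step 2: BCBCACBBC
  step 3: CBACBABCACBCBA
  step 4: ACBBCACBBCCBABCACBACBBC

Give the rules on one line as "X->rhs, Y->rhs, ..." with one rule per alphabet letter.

  step 3 ⇒ step 4: CBACBABCACBCBA ⇒ A·CB·BC·A·CB·BC·CB·A·BC·A·CB·A·CB·BC
    A ↦ BC
    B ↦ CB
    C ↦ A

A->BC, B->CB, C->A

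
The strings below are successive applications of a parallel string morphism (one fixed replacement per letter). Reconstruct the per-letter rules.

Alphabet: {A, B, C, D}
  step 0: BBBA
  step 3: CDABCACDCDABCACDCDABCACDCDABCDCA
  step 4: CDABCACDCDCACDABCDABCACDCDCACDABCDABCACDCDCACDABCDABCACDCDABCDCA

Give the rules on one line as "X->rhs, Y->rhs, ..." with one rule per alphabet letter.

  step 3 ⇒ step 4: CDABCACDCDABCACDCDABCACDCDABCDCA ⇒ CD·AB·CA·CD·CD·CA·CD·AB·CD·AB·CA·CD·CD·CA·CD·AB·CD·AB·CA·CD·CD·CA·CD·AB·CD·AB·CA·CD·CD·AB·CD·CA
    A ↦ CA
    B ↦ CD
    C ↦ CD
    D ↦ AB

A->CA, B->CD, C->CD, D->AB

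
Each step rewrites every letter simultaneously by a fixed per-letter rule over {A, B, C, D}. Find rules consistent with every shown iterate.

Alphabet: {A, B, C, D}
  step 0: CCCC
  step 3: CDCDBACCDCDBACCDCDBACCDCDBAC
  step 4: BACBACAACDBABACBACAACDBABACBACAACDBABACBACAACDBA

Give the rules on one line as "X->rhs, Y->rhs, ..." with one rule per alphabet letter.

  step 3 ⇒ step 4: CDCDBACCDCDBACCDCDBACCDCDBAC ⇒ BA·C·BA·C·AA·CD·BA·BA·C·BA·C·AA·CD·BA·BA·C·BA·C·AA·CD·BA·BA·C·BA·C·AA·CD·BA
    A ↦ CD
    B ↦ AA
    C ↦ BA
    D ↦ C

A->CD, B->AA, C->BA, D->C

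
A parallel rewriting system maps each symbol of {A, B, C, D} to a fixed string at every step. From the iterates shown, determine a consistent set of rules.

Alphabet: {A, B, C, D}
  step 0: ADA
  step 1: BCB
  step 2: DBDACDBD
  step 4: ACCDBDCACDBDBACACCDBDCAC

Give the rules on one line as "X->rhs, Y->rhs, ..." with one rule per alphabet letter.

A->B, B->DBD, C->AC, D->C

  step 1 ⇒ step 2: BCB ⇒ DBD·AC·DBD
    B ↦ DBD
    C ↦ AC
  step 0 ⇒ step 1: ADA ⇒ B·C·B
    A ↦ B
  step 0 ⇒ step 1: ADA ⇒ B·C·B
    D ↦ C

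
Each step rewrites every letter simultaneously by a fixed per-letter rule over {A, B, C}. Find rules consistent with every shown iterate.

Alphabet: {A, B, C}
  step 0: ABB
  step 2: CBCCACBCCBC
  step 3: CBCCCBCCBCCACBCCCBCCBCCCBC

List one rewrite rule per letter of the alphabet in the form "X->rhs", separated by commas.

A->CA, B->C, C->CBC

  step 2 ⇒ step 3: CBCCACBCCBC ⇒ CBC·C·CBC·CBC·CA·CBC·C·CBC·CBC·C·CBC
    A ↦ CA
    B ↦ C
    C ↦ CBC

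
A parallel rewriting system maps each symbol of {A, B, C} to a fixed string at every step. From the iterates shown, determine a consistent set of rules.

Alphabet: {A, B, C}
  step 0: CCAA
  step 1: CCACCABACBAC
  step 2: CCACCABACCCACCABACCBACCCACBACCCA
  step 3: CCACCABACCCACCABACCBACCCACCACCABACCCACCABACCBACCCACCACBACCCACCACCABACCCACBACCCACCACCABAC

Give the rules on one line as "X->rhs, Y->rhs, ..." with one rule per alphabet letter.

A->BAC, B->C, C->CCA

  step 2 ⇒ step 3: CCACCABACCCACCABACCBACCCACBACCCA ⇒ CCA·CCA·BAC·CCA·CCA·BAC·C·BAC·CCA·CCA·CCA·BAC·CCA·CCA·BAC·C·BAC·CCA·CCA·C·BAC·CCA·CCA·CCA·BAC·CCA·C·BAC·CCA·CCA·CCA·BAC
    A ↦ BAC
    B ↦ C
    C ↦ CCA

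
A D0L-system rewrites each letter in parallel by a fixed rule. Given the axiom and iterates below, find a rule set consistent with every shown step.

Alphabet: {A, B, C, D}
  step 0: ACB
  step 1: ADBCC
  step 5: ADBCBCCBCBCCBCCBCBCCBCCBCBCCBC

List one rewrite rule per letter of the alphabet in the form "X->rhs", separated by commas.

  step 0 ⇒ step 1: ACB ⇒ AD·BC·C
    A ↦ AD
    B ↦ C
    C ↦ BC
    D ↦ B  (constrained at step 1)

A->AD, B->C, C->BC, D->B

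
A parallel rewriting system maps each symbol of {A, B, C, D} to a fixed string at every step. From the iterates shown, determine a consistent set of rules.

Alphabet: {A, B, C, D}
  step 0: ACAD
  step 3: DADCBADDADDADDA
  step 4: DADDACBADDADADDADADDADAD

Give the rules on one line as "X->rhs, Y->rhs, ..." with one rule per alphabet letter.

A->D, B->A, C->CB, D->DA

  step 3 ⇒ step 4: DADCBADDADDADDA ⇒ DA·D·DA·CB·A·D·DA·DA·D·DA·DA·D·DA·DA·D
    A ↦ D
    B ↦ A
    C ↦ CB
    D ↦ DA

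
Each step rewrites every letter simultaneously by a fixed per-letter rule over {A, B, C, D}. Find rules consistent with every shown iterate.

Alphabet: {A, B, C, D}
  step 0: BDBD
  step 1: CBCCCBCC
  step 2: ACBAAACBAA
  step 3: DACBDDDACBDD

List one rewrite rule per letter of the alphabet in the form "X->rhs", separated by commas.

A->D, B->CB, C->A, D->CC

  step 2 ⇒ step 3: ACBAAACBAA ⇒ D·A·CB·D·D·D·A·CB·D·D
    A ↦ D
    B ↦ CB
    C ↦ A
  step 0 ⇒ step 1: BDBD ⇒ CB·CC·CB·CC
    D ↦ CC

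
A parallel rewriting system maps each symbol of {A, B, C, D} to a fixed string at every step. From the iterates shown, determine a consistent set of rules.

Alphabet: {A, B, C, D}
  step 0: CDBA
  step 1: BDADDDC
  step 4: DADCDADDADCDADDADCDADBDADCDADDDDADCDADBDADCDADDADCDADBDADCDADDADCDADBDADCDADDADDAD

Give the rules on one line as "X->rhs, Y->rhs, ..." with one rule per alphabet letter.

  step 0 ⇒ step 1: CDBA ⇒ B·DAD·DD·C
    A ↦ C
    B ↦ DD
    C ↦ B
    D ↦ DAD

A->C, B->DD, C->B, D->DAD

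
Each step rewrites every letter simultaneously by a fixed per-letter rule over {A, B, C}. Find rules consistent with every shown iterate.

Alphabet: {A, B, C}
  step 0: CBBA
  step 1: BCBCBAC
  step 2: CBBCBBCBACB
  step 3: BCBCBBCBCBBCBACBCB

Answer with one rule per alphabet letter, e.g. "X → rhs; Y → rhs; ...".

  step 2 ⇒ step 3: CBBCBBCBACB ⇒ B·CB·CB·B·CB·CB·B·CB·AC·B·CB
    A ↦ AC
    B ↦ CB
    C ↦ B

A->AC, B->CB, C->B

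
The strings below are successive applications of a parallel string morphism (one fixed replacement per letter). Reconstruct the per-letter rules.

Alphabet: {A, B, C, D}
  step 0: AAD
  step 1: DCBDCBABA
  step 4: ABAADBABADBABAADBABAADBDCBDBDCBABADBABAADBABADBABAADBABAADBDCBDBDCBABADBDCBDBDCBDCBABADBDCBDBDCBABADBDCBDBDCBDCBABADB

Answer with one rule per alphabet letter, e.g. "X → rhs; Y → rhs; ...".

  step 0 ⇒ step 1: AAD ⇒ DCB·DCB·ABA
    A ↦ DCB
    D ↦ ABA
    B ↦ DB  (constrained at step 1)
    C ↦ A  (constrained at step 1)

A->DCB, B->DB, C->A, D->ABA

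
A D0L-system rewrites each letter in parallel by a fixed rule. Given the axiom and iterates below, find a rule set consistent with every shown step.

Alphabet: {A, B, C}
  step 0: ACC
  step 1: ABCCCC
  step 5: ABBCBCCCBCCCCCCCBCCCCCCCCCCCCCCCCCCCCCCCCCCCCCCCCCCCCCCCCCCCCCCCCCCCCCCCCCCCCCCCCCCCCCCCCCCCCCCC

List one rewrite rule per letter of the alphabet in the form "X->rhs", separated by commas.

  step 0 ⇒ step 1: ACC ⇒ AB·CC·CC
    A ↦ AB
    C ↦ CC
    B ↦ BC  (constrained at step 1)

A->AB, B->BC, C->CC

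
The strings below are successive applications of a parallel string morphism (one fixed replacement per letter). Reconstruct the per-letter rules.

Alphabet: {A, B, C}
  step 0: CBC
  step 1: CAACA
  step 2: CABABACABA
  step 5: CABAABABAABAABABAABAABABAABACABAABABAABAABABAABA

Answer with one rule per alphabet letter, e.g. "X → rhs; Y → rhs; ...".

  step 1 ⇒ step 2: CAACA ⇒ CA·BA·BA·CA·BA
    A ↦ BA
    C ↦ CA
  step 0 ⇒ step 1: CBC ⇒ CA·A·CA
    B ↦ A

A->BA, B->A, C->CA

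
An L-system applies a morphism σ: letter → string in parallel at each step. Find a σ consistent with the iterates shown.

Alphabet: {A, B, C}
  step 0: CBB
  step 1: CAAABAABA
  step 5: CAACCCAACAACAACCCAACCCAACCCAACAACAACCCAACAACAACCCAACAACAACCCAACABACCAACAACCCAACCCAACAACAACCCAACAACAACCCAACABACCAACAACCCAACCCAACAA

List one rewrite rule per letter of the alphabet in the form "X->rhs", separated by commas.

  step 0 ⇒ step 1: CBB ⇒ CAA·ABA·ABA
    B ↦ ABA
    C ↦ CAA
    A ↦ C  (constrained at step 1)

A->C, B->ABA, C->CAA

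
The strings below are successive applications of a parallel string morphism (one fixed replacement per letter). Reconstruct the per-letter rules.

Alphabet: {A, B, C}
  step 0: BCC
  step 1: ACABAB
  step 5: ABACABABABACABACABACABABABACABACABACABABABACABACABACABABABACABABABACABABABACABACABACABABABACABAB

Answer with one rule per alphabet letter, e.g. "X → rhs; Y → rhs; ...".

  step 0 ⇒ step 1: BCC ⇒ AC·AB·AB
    B ↦ AC
    C ↦ AB
    A ↦ AB  (constrained at step 1)

A->AB, B->AC, C->AB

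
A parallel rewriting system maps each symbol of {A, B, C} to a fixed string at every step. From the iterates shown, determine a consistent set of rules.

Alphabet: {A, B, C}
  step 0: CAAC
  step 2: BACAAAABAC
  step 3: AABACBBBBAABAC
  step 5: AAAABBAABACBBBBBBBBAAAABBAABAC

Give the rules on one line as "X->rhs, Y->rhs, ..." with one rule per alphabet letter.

  step 2 ⇒ step 3: BACAAAABAC ⇒ AA·B·AC·B·B·B·B·AA·B·AC
    A ↦ B
    B ↦ AA
    C ↦ AC

A->B, B->AA, C->AC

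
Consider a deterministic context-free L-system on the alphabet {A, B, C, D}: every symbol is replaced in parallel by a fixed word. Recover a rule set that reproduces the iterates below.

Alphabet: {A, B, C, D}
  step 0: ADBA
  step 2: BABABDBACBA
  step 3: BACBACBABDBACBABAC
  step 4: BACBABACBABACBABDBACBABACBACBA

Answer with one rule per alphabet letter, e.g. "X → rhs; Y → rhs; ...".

  step 3 ⇒ step 4: BACBACBABDBACBABAC ⇒ BA·C·BA·BA·C·BA·BA·C·BA·BD·BA·C·BA·BA·C·BA·C·BA
    A ↦ C
    B ↦ BA
    C ↦ BA
    D ↦ BD

A->C, B->BA, C->BA, D->BD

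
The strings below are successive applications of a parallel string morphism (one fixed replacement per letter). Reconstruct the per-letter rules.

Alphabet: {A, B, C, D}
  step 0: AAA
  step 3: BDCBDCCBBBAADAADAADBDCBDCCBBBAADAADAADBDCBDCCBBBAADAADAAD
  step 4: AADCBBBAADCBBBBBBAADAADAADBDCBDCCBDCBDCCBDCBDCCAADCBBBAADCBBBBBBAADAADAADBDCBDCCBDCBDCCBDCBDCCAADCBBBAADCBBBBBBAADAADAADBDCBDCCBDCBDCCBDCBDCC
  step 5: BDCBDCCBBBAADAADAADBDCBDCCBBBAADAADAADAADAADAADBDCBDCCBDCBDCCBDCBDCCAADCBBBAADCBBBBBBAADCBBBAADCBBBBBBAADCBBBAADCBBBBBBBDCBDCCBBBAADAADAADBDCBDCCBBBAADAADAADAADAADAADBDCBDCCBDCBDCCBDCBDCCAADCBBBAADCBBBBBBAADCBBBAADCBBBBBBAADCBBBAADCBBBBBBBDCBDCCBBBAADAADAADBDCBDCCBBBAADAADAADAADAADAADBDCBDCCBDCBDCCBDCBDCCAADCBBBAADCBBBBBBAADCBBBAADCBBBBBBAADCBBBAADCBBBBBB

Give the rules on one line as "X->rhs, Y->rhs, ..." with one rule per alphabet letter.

  step 4 ⇒ step 5: AADCBBBAADCBBBBBBAADAADAADBDCBDCCBDCBDCCBDCBDCCAADCBBBAADCBBBBBBAADAADAADBDCBDCCBDCBDCCBDCBDCCAADCBBBAADCBBBBBBAADAADAADBDCBDCCBDCBDCCBDCBDCC ⇒ BDC·BDC·C·BBB·AAD·AAD·AAD·BDC·BDC·C·BBB·AAD·AAD·AAD·AAD·AAD·AAD·BDC·BDC·C·BDC·BDC·C·BDC·BDC·C·AAD·C·BBB·AAD·C·BBB·BBB·AAD·C·BBB·AAD·C·BBB·BBB·AAD·C·BBB·AAD·C·BBB·BBB·BDC·BDC·C·BBB·AAD·AAD·AAD·BDC·BDC·C·BBB·AAD·AAD·AAD·AAD·AAD·AAD·BDC·BDC·C·BDC·BDC·C·BDC·BDC·C·AAD·C·BBB·AAD·C·BBB·BBB·AAD·C·BBB·AAD·C·BBB·BBB·AAD·C·BBB·AAD·C·BBB·BBB·BDC·BDC·C·BBB·AAD·AAD·AAD·BDC·BDC·C·BBB·AAD·AAD·AAD·AAD·AAD·AAD·BDC·BDC·C·BDC·BDC·C·BDC·BDC·C·AAD·C·BBB·AAD·C·BBB·BBB·AAD·C·BBB·AAD·C·BBB·BBB·AAD·C·BBB·AAD·C·BBB·BBB
    A ↦ BDC
    B ↦ AAD
    C ↦ BBB
    D ↦ C

A->BDC, B->AAD, C->BBB, D->C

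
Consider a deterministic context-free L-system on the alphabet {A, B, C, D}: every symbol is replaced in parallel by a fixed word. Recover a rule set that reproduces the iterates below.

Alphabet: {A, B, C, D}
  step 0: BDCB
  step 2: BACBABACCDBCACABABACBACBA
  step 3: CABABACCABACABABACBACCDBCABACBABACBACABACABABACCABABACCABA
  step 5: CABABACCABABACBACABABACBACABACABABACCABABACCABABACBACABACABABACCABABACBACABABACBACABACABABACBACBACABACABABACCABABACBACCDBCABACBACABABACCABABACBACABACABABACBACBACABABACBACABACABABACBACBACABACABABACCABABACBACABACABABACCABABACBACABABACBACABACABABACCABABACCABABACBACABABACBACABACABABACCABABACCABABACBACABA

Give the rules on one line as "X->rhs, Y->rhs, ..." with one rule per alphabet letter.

A->BA, B->CA, C->BAC, D->CDB

  step 2 ⇒ step 3: BACBABACCDBCACABABACBACBA ⇒ CA·BA·BAC·CA·BA·CA·BA·BAC·BAC·CDB·CA·BAC·BA·BAC·BA·CA·BA·CA·BA·BAC·CA·BA·BAC·CA·BA
    A ↦ BA
    B ↦ CA
    C ↦ BAC
    D ↦ CDB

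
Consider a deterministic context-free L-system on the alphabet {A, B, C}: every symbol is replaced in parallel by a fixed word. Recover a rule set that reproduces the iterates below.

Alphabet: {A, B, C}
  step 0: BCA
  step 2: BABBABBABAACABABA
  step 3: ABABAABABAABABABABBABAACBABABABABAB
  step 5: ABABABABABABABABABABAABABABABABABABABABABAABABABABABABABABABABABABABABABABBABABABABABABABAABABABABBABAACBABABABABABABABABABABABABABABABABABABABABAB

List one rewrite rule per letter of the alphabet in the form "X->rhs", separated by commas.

A->BAB, B->A, C->AAC

  step 2 ⇒ step 3: BABBABBABAACABABA ⇒ A·BAB·A·A·BAB·A·A·BAB·A·BAB·BAB·AAC·BAB·A·BAB·A·BAB
    A ↦ BAB
    B ↦ A
    C ↦ AAC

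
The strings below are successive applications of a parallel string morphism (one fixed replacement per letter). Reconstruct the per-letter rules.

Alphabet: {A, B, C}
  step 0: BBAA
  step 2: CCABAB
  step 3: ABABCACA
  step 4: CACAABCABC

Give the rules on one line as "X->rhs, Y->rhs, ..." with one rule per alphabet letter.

  step 3 ⇒ step 4: ABABCACA ⇒ C·A·C·A·AB·C·AB·C
    A ↦ C
    B ↦ A
    C ↦ AB

A->C, B->A, C->AB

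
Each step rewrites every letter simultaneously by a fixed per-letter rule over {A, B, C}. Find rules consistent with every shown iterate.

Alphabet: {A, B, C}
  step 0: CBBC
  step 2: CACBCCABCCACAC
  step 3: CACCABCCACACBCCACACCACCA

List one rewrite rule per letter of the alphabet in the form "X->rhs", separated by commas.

A->C, B->BC, C->CA

  step 2 ⇒ step 3: CACBCCABCCACAC ⇒ CA·C·CA·BC·CA·CA·C·BC·CA·CA·C·CA·C·CA
    A ↦ C
    B ↦ BC
    C ↦ CA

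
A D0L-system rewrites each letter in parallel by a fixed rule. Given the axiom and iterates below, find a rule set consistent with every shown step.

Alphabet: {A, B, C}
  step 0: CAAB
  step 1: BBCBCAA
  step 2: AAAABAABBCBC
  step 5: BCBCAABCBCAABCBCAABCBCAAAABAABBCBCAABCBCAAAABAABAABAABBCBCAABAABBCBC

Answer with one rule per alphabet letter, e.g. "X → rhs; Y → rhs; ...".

  step 1 ⇒ step 2: BBCBCAA ⇒ AA·AA·B·AA·B·BC·BC
    A ↦ BC
    B ↦ AA
    C ↦ B

A->BC, B->AA, C->B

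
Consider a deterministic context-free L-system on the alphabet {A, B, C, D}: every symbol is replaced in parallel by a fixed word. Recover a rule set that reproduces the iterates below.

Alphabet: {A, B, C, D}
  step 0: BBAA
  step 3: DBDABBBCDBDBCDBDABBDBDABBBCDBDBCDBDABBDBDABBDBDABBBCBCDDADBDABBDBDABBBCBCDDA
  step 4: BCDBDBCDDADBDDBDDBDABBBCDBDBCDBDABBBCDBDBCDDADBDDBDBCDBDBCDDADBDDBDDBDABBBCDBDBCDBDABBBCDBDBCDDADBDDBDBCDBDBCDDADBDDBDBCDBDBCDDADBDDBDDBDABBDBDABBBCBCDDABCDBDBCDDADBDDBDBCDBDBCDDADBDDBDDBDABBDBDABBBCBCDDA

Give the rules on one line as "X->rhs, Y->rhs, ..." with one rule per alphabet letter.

A->DDA, B->DBD, C->ABB, D->BC

  step 3 ⇒ step 4: DBDABBBCDBDBCDBDABBDBDABBBCDBDBCDBDABBDBDABBDBDABBBCBCDDADBDABBDBDABBBCBCDDA ⇒ BC·DBD·BC·DDA·DBD·DBD·DBD·ABB·BC·DBD·BC·DBD·ABB·BC·DBD·BC·DDA·DBD·DBD·BC·DBD·BC·DDA·DBD·DBD·DBD·ABB·BC·DBD·BC·DBD·ABB·BC·DBD·BC·DDA·DBD·DBD·BC·DBD·BC·DDA·DBD·DBD·BC·DBD·BC·DDA·DBD·DBD·DBD·ABB·DBD·ABB·BC·BC·DDA·BC·DBD·BC·DDA·DBD·DBD·BC·DBD·BC·DDA·DBD·DBD·DBD·ABB·DBD·ABB·BC·BC·DDA
    A ↦ DDA
    B ↦ DBD
    C ↦ ABB
    D ↦ BC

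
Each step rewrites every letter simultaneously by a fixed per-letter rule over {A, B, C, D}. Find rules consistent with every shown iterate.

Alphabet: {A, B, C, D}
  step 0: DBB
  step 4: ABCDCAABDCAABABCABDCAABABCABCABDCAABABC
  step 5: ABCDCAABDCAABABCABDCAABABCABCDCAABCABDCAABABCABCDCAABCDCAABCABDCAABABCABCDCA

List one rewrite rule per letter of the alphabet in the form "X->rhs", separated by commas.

A->AB, B->C, C->DCA, D->AB

  step 4 ⇒ step 5: ABCDCAABDCAABABCABDCAABABCABCABDCAABABC ⇒ AB·C·DCA·AB·DCA·AB·AB·C·AB·DCA·AB·AB·C·AB·C·DCA·AB·C·AB·DCA·AB·AB·C·AB·C·DCA·AB·C·DCA·AB·C·AB·DCA·AB·AB·C·AB·C·DCA
    A ↦ AB
    B ↦ C
    C ↦ DCA
    D ↦ AB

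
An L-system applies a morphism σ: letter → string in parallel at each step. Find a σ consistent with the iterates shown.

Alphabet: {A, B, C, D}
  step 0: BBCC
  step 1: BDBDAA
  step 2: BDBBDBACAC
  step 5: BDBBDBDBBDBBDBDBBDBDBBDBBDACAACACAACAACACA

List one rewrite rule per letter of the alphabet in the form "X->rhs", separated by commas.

A->AC, B->BD, C->A, D->B

  step 1 ⇒ step 2: BDBDAA ⇒ BD·B·BD·B·AC·AC
    A ↦ AC
    B ↦ BD
    D ↦ B
  step 0 ⇒ step 1: BBCC ⇒ BD·BD·A·A
    C ↦ A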